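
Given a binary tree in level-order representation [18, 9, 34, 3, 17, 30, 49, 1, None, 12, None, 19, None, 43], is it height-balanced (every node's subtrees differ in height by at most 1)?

Tree (level-order array): [18, 9, 34, 3, 17, 30, 49, 1, None, 12, None, 19, None, 43]
Definition: a tree is height-balanced if, at every node, |h(left) - h(right)| <= 1 (empty subtree has height -1).
Bottom-up per-node check:
  node 1: h_left=-1, h_right=-1, diff=0 [OK], height=0
  node 3: h_left=0, h_right=-1, diff=1 [OK], height=1
  node 12: h_left=-1, h_right=-1, diff=0 [OK], height=0
  node 17: h_left=0, h_right=-1, diff=1 [OK], height=1
  node 9: h_left=1, h_right=1, diff=0 [OK], height=2
  node 19: h_left=-1, h_right=-1, diff=0 [OK], height=0
  node 30: h_left=0, h_right=-1, diff=1 [OK], height=1
  node 43: h_left=-1, h_right=-1, diff=0 [OK], height=0
  node 49: h_left=0, h_right=-1, diff=1 [OK], height=1
  node 34: h_left=1, h_right=1, diff=0 [OK], height=2
  node 18: h_left=2, h_right=2, diff=0 [OK], height=3
All nodes satisfy the balance condition.
Result: Balanced


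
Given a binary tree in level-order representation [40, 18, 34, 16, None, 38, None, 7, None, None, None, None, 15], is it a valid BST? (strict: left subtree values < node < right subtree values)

Level-order array: [40, 18, 34, 16, None, 38, None, 7, None, None, None, None, 15]
Validate using subtree bounds (lo, hi): at each node, require lo < value < hi,
then recurse left with hi=value and right with lo=value.
Preorder trace (stopping at first violation):
  at node 40 with bounds (-inf, +inf): OK
  at node 18 with bounds (-inf, 40): OK
  at node 16 with bounds (-inf, 18): OK
  at node 7 with bounds (-inf, 16): OK
  at node 15 with bounds (7, 16): OK
  at node 34 with bounds (40, +inf): VIOLATION
Node 34 violates its bound: not (40 < 34 < +inf).
Result: Not a valid BST


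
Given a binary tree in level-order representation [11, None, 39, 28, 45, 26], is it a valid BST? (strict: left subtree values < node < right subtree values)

Level-order array: [11, None, 39, 28, 45, 26]
Validate using subtree bounds (lo, hi): at each node, require lo < value < hi,
then recurse left with hi=value and right with lo=value.
Preorder trace (stopping at first violation):
  at node 11 with bounds (-inf, +inf): OK
  at node 39 with bounds (11, +inf): OK
  at node 28 with bounds (11, 39): OK
  at node 26 with bounds (11, 28): OK
  at node 45 with bounds (39, +inf): OK
No violation found at any node.
Result: Valid BST


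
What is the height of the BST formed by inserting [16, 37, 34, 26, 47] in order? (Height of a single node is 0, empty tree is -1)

Insertion order: [16, 37, 34, 26, 47]
Tree (level-order array): [16, None, 37, 34, 47, 26]
Compute height bottom-up (empty subtree = -1):
  height(26) = 1 + max(-1, -1) = 0
  height(34) = 1 + max(0, -1) = 1
  height(47) = 1 + max(-1, -1) = 0
  height(37) = 1 + max(1, 0) = 2
  height(16) = 1 + max(-1, 2) = 3
Height = 3


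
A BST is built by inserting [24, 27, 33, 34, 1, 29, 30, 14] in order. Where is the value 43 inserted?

Starting tree (level order): [24, 1, 27, None, 14, None, 33, None, None, 29, 34, None, 30]
Insertion path: 24 -> 27 -> 33 -> 34
Result: insert 43 as right child of 34
Final tree (level order): [24, 1, 27, None, 14, None, 33, None, None, 29, 34, None, 30, None, 43]


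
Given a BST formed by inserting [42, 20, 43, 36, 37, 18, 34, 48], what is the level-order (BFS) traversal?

Tree insertion order: [42, 20, 43, 36, 37, 18, 34, 48]
Tree (level-order array): [42, 20, 43, 18, 36, None, 48, None, None, 34, 37]
BFS from the root, enqueuing left then right child of each popped node:
  queue [42] -> pop 42, enqueue [20, 43], visited so far: [42]
  queue [20, 43] -> pop 20, enqueue [18, 36], visited so far: [42, 20]
  queue [43, 18, 36] -> pop 43, enqueue [48], visited so far: [42, 20, 43]
  queue [18, 36, 48] -> pop 18, enqueue [none], visited so far: [42, 20, 43, 18]
  queue [36, 48] -> pop 36, enqueue [34, 37], visited so far: [42, 20, 43, 18, 36]
  queue [48, 34, 37] -> pop 48, enqueue [none], visited so far: [42, 20, 43, 18, 36, 48]
  queue [34, 37] -> pop 34, enqueue [none], visited so far: [42, 20, 43, 18, 36, 48, 34]
  queue [37] -> pop 37, enqueue [none], visited so far: [42, 20, 43, 18, 36, 48, 34, 37]
Result: [42, 20, 43, 18, 36, 48, 34, 37]


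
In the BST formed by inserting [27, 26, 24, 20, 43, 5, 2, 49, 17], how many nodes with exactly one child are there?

Tree built from: [27, 26, 24, 20, 43, 5, 2, 49, 17]
Tree (level-order array): [27, 26, 43, 24, None, None, 49, 20, None, None, None, 5, None, 2, 17]
Rule: These are nodes with exactly 1 non-null child.
Per-node child counts:
  node 27: 2 child(ren)
  node 26: 1 child(ren)
  node 24: 1 child(ren)
  node 20: 1 child(ren)
  node 5: 2 child(ren)
  node 2: 0 child(ren)
  node 17: 0 child(ren)
  node 43: 1 child(ren)
  node 49: 0 child(ren)
Matching nodes: [26, 24, 20, 43]
Count of nodes with exactly one child: 4


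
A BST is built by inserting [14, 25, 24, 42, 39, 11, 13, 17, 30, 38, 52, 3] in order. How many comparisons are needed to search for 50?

Search path for 50: 14 -> 25 -> 42 -> 52
Found: False
Comparisons: 4


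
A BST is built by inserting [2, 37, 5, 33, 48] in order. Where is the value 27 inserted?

Starting tree (level order): [2, None, 37, 5, 48, None, 33]
Insertion path: 2 -> 37 -> 5 -> 33
Result: insert 27 as left child of 33
Final tree (level order): [2, None, 37, 5, 48, None, 33, None, None, 27]


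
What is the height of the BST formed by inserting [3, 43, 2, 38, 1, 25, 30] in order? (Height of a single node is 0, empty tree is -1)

Insertion order: [3, 43, 2, 38, 1, 25, 30]
Tree (level-order array): [3, 2, 43, 1, None, 38, None, None, None, 25, None, None, 30]
Compute height bottom-up (empty subtree = -1):
  height(1) = 1 + max(-1, -1) = 0
  height(2) = 1 + max(0, -1) = 1
  height(30) = 1 + max(-1, -1) = 0
  height(25) = 1 + max(-1, 0) = 1
  height(38) = 1 + max(1, -1) = 2
  height(43) = 1 + max(2, -1) = 3
  height(3) = 1 + max(1, 3) = 4
Height = 4


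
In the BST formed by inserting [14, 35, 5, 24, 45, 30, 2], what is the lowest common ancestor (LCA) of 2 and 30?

Tree insertion order: [14, 35, 5, 24, 45, 30, 2]
Tree (level-order array): [14, 5, 35, 2, None, 24, 45, None, None, None, 30]
In a BST, the LCA of p=2, q=30 is the first node v on the
root-to-leaf path with p <= v <= q (go left if both < v, right if both > v).
Walk from root:
  at 14: 2 <= 14 <= 30, this is the LCA
LCA = 14


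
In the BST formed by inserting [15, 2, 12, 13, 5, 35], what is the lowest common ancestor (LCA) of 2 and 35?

Tree insertion order: [15, 2, 12, 13, 5, 35]
Tree (level-order array): [15, 2, 35, None, 12, None, None, 5, 13]
In a BST, the LCA of p=2, q=35 is the first node v on the
root-to-leaf path with p <= v <= q (go left if both < v, right if both > v).
Walk from root:
  at 15: 2 <= 15 <= 35, this is the LCA
LCA = 15


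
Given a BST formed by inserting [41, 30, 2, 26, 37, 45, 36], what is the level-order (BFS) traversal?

Tree insertion order: [41, 30, 2, 26, 37, 45, 36]
Tree (level-order array): [41, 30, 45, 2, 37, None, None, None, 26, 36]
BFS from the root, enqueuing left then right child of each popped node:
  queue [41] -> pop 41, enqueue [30, 45], visited so far: [41]
  queue [30, 45] -> pop 30, enqueue [2, 37], visited so far: [41, 30]
  queue [45, 2, 37] -> pop 45, enqueue [none], visited so far: [41, 30, 45]
  queue [2, 37] -> pop 2, enqueue [26], visited so far: [41, 30, 45, 2]
  queue [37, 26] -> pop 37, enqueue [36], visited so far: [41, 30, 45, 2, 37]
  queue [26, 36] -> pop 26, enqueue [none], visited so far: [41, 30, 45, 2, 37, 26]
  queue [36] -> pop 36, enqueue [none], visited so far: [41, 30, 45, 2, 37, 26, 36]
Result: [41, 30, 45, 2, 37, 26, 36]


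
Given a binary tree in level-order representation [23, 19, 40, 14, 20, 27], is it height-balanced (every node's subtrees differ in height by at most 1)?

Tree (level-order array): [23, 19, 40, 14, 20, 27]
Definition: a tree is height-balanced if, at every node, |h(left) - h(right)| <= 1 (empty subtree has height -1).
Bottom-up per-node check:
  node 14: h_left=-1, h_right=-1, diff=0 [OK], height=0
  node 20: h_left=-1, h_right=-1, diff=0 [OK], height=0
  node 19: h_left=0, h_right=0, diff=0 [OK], height=1
  node 27: h_left=-1, h_right=-1, diff=0 [OK], height=0
  node 40: h_left=0, h_right=-1, diff=1 [OK], height=1
  node 23: h_left=1, h_right=1, diff=0 [OK], height=2
All nodes satisfy the balance condition.
Result: Balanced


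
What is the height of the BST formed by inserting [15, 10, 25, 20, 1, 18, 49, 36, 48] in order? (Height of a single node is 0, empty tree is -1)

Insertion order: [15, 10, 25, 20, 1, 18, 49, 36, 48]
Tree (level-order array): [15, 10, 25, 1, None, 20, 49, None, None, 18, None, 36, None, None, None, None, 48]
Compute height bottom-up (empty subtree = -1):
  height(1) = 1 + max(-1, -1) = 0
  height(10) = 1 + max(0, -1) = 1
  height(18) = 1 + max(-1, -1) = 0
  height(20) = 1 + max(0, -1) = 1
  height(48) = 1 + max(-1, -1) = 0
  height(36) = 1 + max(-1, 0) = 1
  height(49) = 1 + max(1, -1) = 2
  height(25) = 1 + max(1, 2) = 3
  height(15) = 1 + max(1, 3) = 4
Height = 4


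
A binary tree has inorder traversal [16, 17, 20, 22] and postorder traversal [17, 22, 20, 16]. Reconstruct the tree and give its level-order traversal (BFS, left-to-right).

Inorder:   [16, 17, 20, 22]
Postorder: [17, 22, 20, 16]
Algorithm: postorder visits root last, so walk postorder right-to-left;
each value is the root of the current inorder slice — split it at that
value, recurse on the right subtree first, then the left.
Recursive splits:
  root=16; inorder splits into left=[], right=[17, 20, 22]
  root=20; inorder splits into left=[17], right=[22]
  root=22; inorder splits into left=[], right=[]
  root=17; inorder splits into left=[], right=[]
Reconstructed level-order: [16, 20, 17, 22]


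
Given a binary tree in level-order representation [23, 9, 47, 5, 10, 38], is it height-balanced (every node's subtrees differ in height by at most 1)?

Tree (level-order array): [23, 9, 47, 5, 10, 38]
Definition: a tree is height-balanced if, at every node, |h(left) - h(right)| <= 1 (empty subtree has height -1).
Bottom-up per-node check:
  node 5: h_left=-1, h_right=-1, diff=0 [OK], height=0
  node 10: h_left=-1, h_right=-1, diff=0 [OK], height=0
  node 9: h_left=0, h_right=0, diff=0 [OK], height=1
  node 38: h_left=-1, h_right=-1, diff=0 [OK], height=0
  node 47: h_left=0, h_right=-1, diff=1 [OK], height=1
  node 23: h_left=1, h_right=1, diff=0 [OK], height=2
All nodes satisfy the balance condition.
Result: Balanced


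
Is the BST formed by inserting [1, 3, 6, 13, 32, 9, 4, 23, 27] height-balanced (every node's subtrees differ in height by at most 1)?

Tree (level-order array): [1, None, 3, None, 6, 4, 13, None, None, 9, 32, None, None, 23, None, None, 27]
Definition: a tree is height-balanced if, at every node, |h(left) - h(right)| <= 1 (empty subtree has height -1).
Bottom-up per-node check:
  node 4: h_left=-1, h_right=-1, diff=0 [OK], height=0
  node 9: h_left=-1, h_right=-1, diff=0 [OK], height=0
  node 27: h_left=-1, h_right=-1, diff=0 [OK], height=0
  node 23: h_left=-1, h_right=0, diff=1 [OK], height=1
  node 32: h_left=1, h_right=-1, diff=2 [FAIL (|1--1|=2 > 1)], height=2
  node 13: h_left=0, h_right=2, diff=2 [FAIL (|0-2|=2 > 1)], height=3
  node 6: h_left=0, h_right=3, diff=3 [FAIL (|0-3|=3 > 1)], height=4
  node 3: h_left=-1, h_right=4, diff=5 [FAIL (|-1-4|=5 > 1)], height=5
  node 1: h_left=-1, h_right=5, diff=6 [FAIL (|-1-5|=6 > 1)], height=6
Node 32 violates the condition: |1 - -1| = 2 > 1.
Result: Not balanced


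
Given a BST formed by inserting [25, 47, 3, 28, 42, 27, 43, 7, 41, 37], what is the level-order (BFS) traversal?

Tree insertion order: [25, 47, 3, 28, 42, 27, 43, 7, 41, 37]
Tree (level-order array): [25, 3, 47, None, 7, 28, None, None, None, 27, 42, None, None, 41, 43, 37]
BFS from the root, enqueuing left then right child of each popped node:
  queue [25] -> pop 25, enqueue [3, 47], visited so far: [25]
  queue [3, 47] -> pop 3, enqueue [7], visited so far: [25, 3]
  queue [47, 7] -> pop 47, enqueue [28], visited so far: [25, 3, 47]
  queue [7, 28] -> pop 7, enqueue [none], visited so far: [25, 3, 47, 7]
  queue [28] -> pop 28, enqueue [27, 42], visited so far: [25, 3, 47, 7, 28]
  queue [27, 42] -> pop 27, enqueue [none], visited so far: [25, 3, 47, 7, 28, 27]
  queue [42] -> pop 42, enqueue [41, 43], visited so far: [25, 3, 47, 7, 28, 27, 42]
  queue [41, 43] -> pop 41, enqueue [37], visited so far: [25, 3, 47, 7, 28, 27, 42, 41]
  queue [43, 37] -> pop 43, enqueue [none], visited so far: [25, 3, 47, 7, 28, 27, 42, 41, 43]
  queue [37] -> pop 37, enqueue [none], visited so far: [25, 3, 47, 7, 28, 27, 42, 41, 43, 37]
Result: [25, 3, 47, 7, 28, 27, 42, 41, 43, 37]


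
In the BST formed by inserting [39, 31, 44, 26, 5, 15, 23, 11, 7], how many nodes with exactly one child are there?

Tree built from: [39, 31, 44, 26, 5, 15, 23, 11, 7]
Tree (level-order array): [39, 31, 44, 26, None, None, None, 5, None, None, 15, 11, 23, 7]
Rule: These are nodes with exactly 1 non-null child.
Per-node child counts:
  node 39: 2 child(ren)
  node 31: 1 child(ren)
  node 26: 1 child(ren)
  node 5: 1 child(ren)
  node 15: 2 child(ren)
  node 11: 1 child(ren)
  node 7: 0 child(ren)
  node 23: 0 child(ren)
  node 44: 0 child(ren)
Matching nodes: [31, 26, 5, 11]
Count of nodes with exactly one child: 4


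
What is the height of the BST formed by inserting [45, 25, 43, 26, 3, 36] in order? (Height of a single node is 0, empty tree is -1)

Insertion order: [45, 25, 43, 26, 3, 36]
Tree (level-order array): [45, 25, None, 3, 43, None, None, 26, None, None, 36]
Compute height bottom-up (empty subtree = -1):
  height(3) = 1 + max(-1, -1) = 0
  height(36) = 1 + max(-1, -1) = 0
  height(26) = 1 + max(-1, 0) = 1
  height(43) = 1 + max(1, -1) = 2
  height(25) = 1 + max(0, 2) = 3
  height(45) = 1 + max(3, -1) = 4
Height = 4


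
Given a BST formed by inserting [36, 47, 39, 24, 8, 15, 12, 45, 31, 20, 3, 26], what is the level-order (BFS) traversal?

Tree insertion order: [36, 47, 39, 24, 8, 15, 12, 45, 31, 20, 3, 26]
Tree (level-order array): [36, 24, 47, 8, 31, 39, None, 3, 15, 26, None, None, 45, None, None, 12, 20]
BFS from the root, enqueuing left then right child of each popped node:
  queue [36] -> pop 36, enqueue [24, 47], visited so far: [36]
  queue [24, 47] -> pop 24, enqueue [8, 31], visited so far: [36, 24]
  queue [47, 8, 31] -> pop 47, enqueue [39], visited so far: [36, 24, 47]
  queue [8, 31, 39] -> pop 8, enqueue [3, 15], visited so far: [36, 24, 47, 8]
  queue [31, 39, 3, 15] -> pop 31, enqueue [26], visited so far: [36, 24, 47, 8, 31]
  queue [39, 3, 15, 26] -> pop 39, enqueue [45], visited so far: [36, 24, 47, 8, 31, 39]
  queue [3, 15, 26, 45] -> pop 3, enqueue [none], visited so far: [36, 24, 47, 8, 31, 39, 3]
  queue [15, 26, 45] -> pop 15, enqueue [12, 20], visited so far: [36, 24, 47, 8, 31, 39, 3, 15]
  queue [26, 45, 12, 20] -> pop 26, enqueue [none], visited so far: [36, 24, 47, 8, 31, 39, 3, 15, 26]
  queue [45, 12, 20] -> pop 45, enqueue [none], visited so far: [36, 24, 47, 8, 31, 39, 3, 15, 26, 45]
  queue [12, 20] -> pop 12, enqueue [none], visited so far: [36, 24, 47, 8, 31, 39, 3, 15, 26, 45, 12]
  queue [20] -> pop 20, enqueue [none], visited so far: [36, 24, 47, 8, 31, 39, 3, 15, 26, 45, 12, 20]
Result: [36, 24, 47, 8, 31, 39, 3, 15, 26, 45, 12, 20]


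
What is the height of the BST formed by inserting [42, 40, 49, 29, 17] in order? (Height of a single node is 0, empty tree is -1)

Insertion order: [42, 40, 49, 29, 17]
Tree (level-order array): [42, 40, 49, 29, None, None, None, 17]
Compute height bottom-up (empty subtree = -1):
  height(17) = 1 + max(-1, -1) = 0
  height(29) = 1 + max(0, -1) = 1
  height(40) = 1 + max(1, -1) = 2
  height(49) = 1 + max(-1, -1) = 0
  height(42) = 1 + max(2, 0) = 3
Height = 3


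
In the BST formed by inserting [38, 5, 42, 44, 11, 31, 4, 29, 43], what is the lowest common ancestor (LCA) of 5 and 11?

Tree insertion order: [38, 5, 42, 44, 11, 31, 4, 29, 43]
Tree (level-order array): [38, 5, 42, 4, 11, None, 44, None, None, None, 31, 43, None, 29]
In a BST, the LCA of p=5, q=11 is the first node v on the
root-to-leaf path with p <= v <= q (go left if both < v, right if both > v).
Walk from root:
  at 38: both 5 and 11 < 38, go left
  at 5: 5 <= 5 <= 11, this is the LCA
LCA = 5


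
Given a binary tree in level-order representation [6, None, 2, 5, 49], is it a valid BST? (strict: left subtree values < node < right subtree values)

Level-order array: [6, None, 2, 5, 49]
Validate using subtree bounds (lo, hi): at each node, require lo < value < hi,
then recurse left with hi=value and right with lo=value.
Preorder trace (stopping at first violation):
  at node 6 with bounds (-inf, +inf): OK
  at node 2 with bounds (6, +inf): VIOLATION
Node 2 violates its bound: not (6 < 2 < +inf).
Result: Not a valid BST


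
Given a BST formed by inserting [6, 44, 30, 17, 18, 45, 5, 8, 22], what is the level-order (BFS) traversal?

Tree insertion order: [6, 44, 30, 17, 18, 45, 5, 8, 22]
Tree (level-order array): [6, 5, 44, None, None, 30, 45, 17, None, None, None, 8, 18, None, None, None, 22]
BFS from the root, enqueuing left then right child of each popped node:
  queue [6] -> pop 6, enqueue [5, 44], visited so far: [6]
  queue [5, 44] -> pop 5, enqueue [none], visited so far: [6, 5]
  queue [44] -> pop 44, enqueue [30, 45], visited so far: [6, 5, 44]
  queue [30, 45] -> pop 30, enqueue [17], visited so far: [6, 5, 44, 30]
  queue [45, 17] -> pop 45, enqueue [none], visited so far: [6, 5, 44, 30, 45]
  queue [17] -> pop 17, enqueue [8, 18], visited so far: [6, 5, 44, 30, 45, 17]
  queue [8, 18] -> pop 8, enqueue [none], visited so far: [6, 5, 44, 30, 45, 17, 8]
  queue [18] -> pop 18, enqueue [22], visited so far: [6, 5, 44, 30, 45, 17, 8, 18]
  queue [22] -> pop 22, enqueue [none], visited so far: [6, 5, 44, 30, 45, 17, 8, 18, 22]
Result: [6, 5, 44, 30, 45, 17, 8, 18, 22]


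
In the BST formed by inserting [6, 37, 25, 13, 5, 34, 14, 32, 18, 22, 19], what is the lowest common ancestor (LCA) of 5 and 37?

Tree insertion order: [6, 37, 25, 13, 5, 34, 14, 32, 18, 22, 19]
Tree (level-order array): [6, 5, 37, None, None, 25, None, 13, 34, None, 14, 32, None, None, 18, None, None, None, 22, 19]
In a BST, the LCA of p=5, q=37 is the first node v on the
root-to-leaf path with p <= v <= q (go left if both < v, right if both > v).
Walk from root:
  at 6: 5 <= 6 <= 37, this is the LCA
LCA = 6


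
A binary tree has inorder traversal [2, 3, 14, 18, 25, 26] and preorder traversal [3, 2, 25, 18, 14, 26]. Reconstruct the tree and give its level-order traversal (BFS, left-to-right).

Inorder:  [2, 3, 14, 18, 25, 26]
Preorder: [3, 2, 25, 18, 14, 26]
Algorithm: preorder visits root first, so consume preorder in order;
for each root, split the current inorder slice at that value into
left-subtree inorder and right-subtree inorder, then recurse.
Recursive splits:
  root=3; inorder splits into left=[2], right=[14, 18, 25, 26]
  root=2; inorder splits into left=[], right=[]
  root=25; inorder splits into left=[14, 18], right=[26]
  root=18; inorder splits into left=[14], right=[]
  root=14; inorder splits into left=[], right=[]
  root=26; inorder splits into left=[], right=[]
Reconstructed level-order: [3, 2, 25, 18, 26, 14]


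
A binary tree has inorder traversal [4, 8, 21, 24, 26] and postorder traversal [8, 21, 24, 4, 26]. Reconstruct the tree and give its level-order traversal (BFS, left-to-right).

Inorder:   [4, 8, 21, 24, 26]
Postorder: [8, 21, 24, 4, 26]
Algorithm: postorder visits root last, so walk postorder right-to-left;
each value is the root of the current inorder slice — split it at that
value, recurse on the right subtree first, then the left.
Recursive splits:
  root=26; inorder splits into left=[4, 8, 21, 24], right=[]
  root=4; inorder splits into left=[], right=[8, 21, 24]
  root=24; inorder splits into left=[8, 21], right=[]
  root=21; inorder splits into left=[8], right=[]
  root=8; inorder splits into left=[], right=[]
Reconstructed level-order: [26, 4, 24, 21, 8]


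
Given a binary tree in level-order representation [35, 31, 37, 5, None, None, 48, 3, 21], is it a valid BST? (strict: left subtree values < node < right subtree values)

Level-order array: [35, 31, 37, 5, None, None, 48, 3, 21]
Validate using subtree bounds (lo, hi): at each node, require lo < value < hi,
then recurse left with hi=value and right with lo=value.
Preorder trace (stopping at first violation):
  at node 35 with bounds (-inf, +inf): OK
  at node 31 with bounds (-inf, 35): OK
  at node 5 with bounds (-inf, 31): OK
  at node 3 with bounds (-inf, 5): OK
  at node 21 with bounds (5, 31): OK
  at node 37 with bounds (35, +inf): OK
  at node 48 with bounds (37, +inf): OK
No violation found at any node.
Result: Valid BST


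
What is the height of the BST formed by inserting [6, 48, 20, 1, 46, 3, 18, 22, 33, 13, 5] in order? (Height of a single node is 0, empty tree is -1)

Insertion order: [6, 48, 20, 1, 46, 3, 18, 22, 33, 13, 5]
Tree (level-order array): [6, 1, 48, None, 3, 20, None, None, 5, 18, 46, None, None, 13, None, 22, None, None, None, None, 33]
Compute height bottom-up (empty subtree = -1):
  height(5) = 1 + max(-1, -1) = 0
  height(3) = 1 + max(-1, 0) = 1
  height(1) = 1 + max(-1, 1) = 2
  height(13) = 1 + max(-1, -1) = 0
  height(18) = 1 + max(0, -1) = 1
  height(33) = 1 + max(-1, -1) = 0
  height(22) = 1 + max(-1, 0) = 1
  height(46) = 1 + max(1, -1) = 2
  height(20) = 1 + max(1, 2) = 3
  height(48) = 1 + max(3, -1) = 4
  height(6) = 1 + max(2, 4) = 5
Height = 5


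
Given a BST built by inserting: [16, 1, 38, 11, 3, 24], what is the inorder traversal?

Tree insertion order: [16, 1, 38, 11, 3, 24]
Tree (level-order array): [16, 1, 38, None, 11, 24, None, 3]
Inorder traversal: [1, 3, 11, 16, 24, 38]


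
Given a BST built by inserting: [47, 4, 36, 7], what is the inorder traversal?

Tree insertion order: [47, 4, 36, 7]
Tree (level-order array): [47, 4, None, None, 36, 7]
Inorder traversal: [4, 7, 36, 47]


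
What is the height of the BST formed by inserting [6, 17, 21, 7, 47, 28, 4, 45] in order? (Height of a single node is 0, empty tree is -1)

Insertion order: [6, 17, 21, 7, 47, 28, 4, 45]
Tree (level-order array): [6, 4, 17, None, None, 7, 21, None, None, None, 47, 28, None, None, 45]
Compute height bottom-up (empty subtree = -1):
  height(4) = 1 + max(-1, -1) = 0
  height(7) = 1 + max(-1, -1) = 0
  height(45) = 1 + max(-1, -1) = 0
  height(28) = 1 + max(-1, 0) = 1
  height(47) = 1 + max(1, -1) = 2
  height(21) = 1 + max(-1, 2) = 3
  height(17) = 1 + max(0, 3) = 4
  height(6) = 1 + max(0, 4) = 5
Height = 5


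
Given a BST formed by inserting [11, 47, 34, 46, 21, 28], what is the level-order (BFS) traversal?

Tree insertion order: [11, 47, 34, 46, 21, 28]
Tree (level-order array): [11, None, 47, 34, None, 21, 46, None, 28]
BFS from the root, enqueuing left then right child of each popped node:
  queue [11] -> pop 11, enqueue [47], visited so far: [11]
  queue [47] -> pop 47, enqueue [34], visited so far: [11, 47]
  queue [34] -> pop 34, enqueue [21, 46], visited so far: [11, 47, 34]
  queue [21, 46] -> pop 21, enqueue [28], visited so far: [11, 47, 34, 21]
  queue [46, 28] -> pop 46, enqueue [none], visited so far: [11, 47, 34, 21, 46]
  queue [28] -> pop 28, enqueue [none], visited so far: [11, 47, 34, 21, 46, 28]
Result: [11, 47, 34, 21, 46, 28]


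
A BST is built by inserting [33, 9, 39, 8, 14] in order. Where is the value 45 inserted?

Starting tree (level order): [33, 9, 39, 8, 14]
Insertion path: 33 -> 39
Result: insert 45 as right child of 39
Final tree (level order): [33, 9, 39, 8, 14, None, 45]


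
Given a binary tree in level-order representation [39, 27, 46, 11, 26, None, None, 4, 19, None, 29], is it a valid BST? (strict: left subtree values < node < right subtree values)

Level-order array: [39, 27, 46, 11, 26, None, None, 4, 19, None, 29]
Validate using subtree bounds (lo, hi): at each node, require lo < value < hi,
then recurse left with hi=value and right with lo=value.
Preorder trace (stopping at first violation):
  at node 39 with bounds (-inf, +inf): OK
  at node 27 with bounds (-inf, 39): OK
  at node 11 with bounds (-inf, 27): OK
  at node 4 with bounds (-inf, 11): OK
  at node 19 with bounds (11, 27): OK
  at node 26 with bounds (27, 39): VIOLATION
Node 26 violates its bound: not (27 < 26 < 39).
Result: Not a valid BST


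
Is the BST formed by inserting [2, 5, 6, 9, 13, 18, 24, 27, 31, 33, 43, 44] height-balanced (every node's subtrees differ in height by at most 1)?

Tree (level-order array): [2, None, 5, None, 6, None, 9, None, 13, None, 18, None, 24, None, 27, None, 31, None, 33, None, 43, None, 44]
Definition: a tree is height-balanced if, at every node, |h(left) - h(right)| <= 1 (empty subtree has height -1).
Bottom-up per-node check:
  node 44: h_left=-1, h_right=-1, diff=0 [OK], height=0
  node 43: h_left=-1, h_right=0, diff=1 [OK], height=1
  node 33: h_left=-1, h_right=1, diff=2 [FAIL (|-1-1|=2 > 1)], height=2
  node 31: h_left=-1, h_right=2, diff=3 [FAIL (|-1-2|=3 > 1)], height=3
  node 27: h_left=-1, h_right=3, diff=4 [FAIL (|-1-3|=4 > 1)], height=4
  node 24: h_left=-1, h_right=4, diff=5 [FAIL (|-1-4|=5 > 1)], height=5
  node 18: h_left=-1, h_right=5, diff=6 [FAIL (|-1-5|=6 > 1)], height=6
  node 13: h_left=-1, h_right=6, diff=7 [FAIL (|-1-6|=7 > 1)], height=7
  node 9: h_left=-1, h_right=7, diff=8 [FAIL (|-1-7|=8 > 1)], height=8
  node 6: h_left=-1, h_right=8, diff=9 [FAIL (|-1-8|=9 > 1)], height=9
  node 5: h_left=-1, h_right=9, diff=10 [FAIL (|-1-9|=10 > 1)], height=10
  node 2: h_left=-1, h_right=10, diff=11 [FAIL (|-1-10|=11 > 1)], height=11
Node 33 violates the condition: |-1 - 1| = 2 > 1.
Result: Not balanced


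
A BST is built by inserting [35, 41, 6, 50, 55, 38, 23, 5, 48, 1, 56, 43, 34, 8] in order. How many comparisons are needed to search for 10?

Search path for 10: 35 -> 6 -> 23 -> 8
Found: False
Comparisons: 4


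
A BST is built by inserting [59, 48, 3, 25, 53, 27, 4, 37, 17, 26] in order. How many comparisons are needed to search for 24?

Search path for 24: 59 -> 48 -> 3 -> 25 -> 4 -> 17
Found: False
Comparisons: 6


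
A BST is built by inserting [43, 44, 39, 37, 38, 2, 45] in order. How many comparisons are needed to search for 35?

Search path for 35: 43 -> 39 -> 37 -> 2
Found: False
Comparisons: 4


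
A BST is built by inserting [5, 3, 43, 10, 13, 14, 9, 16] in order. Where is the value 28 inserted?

Starting tree (level order): [5, 3, 43, None, None, 10, None, 9, 13, None, None, None, 14, None, 16]
Insertion path: 5 -> 43 -> 10 -> 13 -> 14 -> 16
Result: insert 28 as right child of 16
Final tree (level order): [5, 3, 43, None, None, 10, None, 9, 13, None, None, None, 14, None, 16, None, 28]


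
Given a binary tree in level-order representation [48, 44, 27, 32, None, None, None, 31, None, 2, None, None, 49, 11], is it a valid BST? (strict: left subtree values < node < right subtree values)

Level-order array: [48, 44, 27, 32, None, None, None, 31, None, 2, None, None, 49, 11]
Validate using subtree bounds (lo, hi): at each node, require lo < value < hi,
then recurse left with hi=value and right with lo=value.
Preorder trace (stopping at first violation):
  at node 48 with bounds (-inf, +inf): OK
  at node 44 with bounds (-inf, 48): OK
  at node 32 with bounds (-inf, 44): OK
  at node 31 with bounds (-inf, 32): OK
  at node 2 with bounds (-inf, 31): OK
  at node 49 with bounds (2, 31): VIOLATION
Node 49 violates its bound: not (2 < 49 < 31).
Result: Not a valid BST


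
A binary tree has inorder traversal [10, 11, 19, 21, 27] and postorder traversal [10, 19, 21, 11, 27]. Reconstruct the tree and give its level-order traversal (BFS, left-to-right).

Inorder:   [10, 11, 19, 21, 27]
Postorder: [10, 19, 21, 11, 27]
Algorithm: postorder visits root last, so walk postorder right-to-left;
each value is the root of the current inorder slice — split it at that
value, recurse on the right subtree first, then the left.
Recursive splits:
  root=27; inorder splits into left=[10, 11, 19, 21], right=[]
  root=11; inorder splits into left=[10], right=[19, 21]
  root=21; inorder splits into left=[19], right=[]
  root=19; inorder splits into left=[], right=[]
  root=10; inorder splits into left=[], right=[]
Reconstructed level-order: [27, 11, 10, 21, 19]


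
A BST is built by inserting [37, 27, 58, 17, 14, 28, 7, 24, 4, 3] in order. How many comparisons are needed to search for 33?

Search path for 33: 37 -> 27 -> 28
Found: False
Comparisons: 3


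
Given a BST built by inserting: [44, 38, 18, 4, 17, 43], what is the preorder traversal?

Tree insertion order: [44, 38, 18, 4, 17, 43]
Tree (level-order array): [44, 38, None, 18, 43, 4, None, None, None, None, 17]
Preorder traversal: [44, 38, 18, 4, 17, 43]


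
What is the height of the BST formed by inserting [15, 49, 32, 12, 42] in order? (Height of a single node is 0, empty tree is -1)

Insertion order: [15, 49, 32, 12, 42]
Tree (level-order array): [15, 12, 49, None, None, 32, None, None, 42]
Compute height bottom-up (empty subtree = -1):
  height(12) = 1 + max(-1, -1) = 0
  height(42) = 1 + max(-1, -1) = 0
  height(32) = 1 + max(-1, 0) = 1
  height(49) = 1 + max(1, -1) = 2
  height(15) = 1 + max(0, 2) = 3
Height = 3


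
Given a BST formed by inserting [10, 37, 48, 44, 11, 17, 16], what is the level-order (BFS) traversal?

Tree insertion order: [10, 37, 48, 44, 11, 17, 16]
Tree (level-order array): [10, None, 37, 11, 48, None, 17, 44, None, 16]
BFS from the root, enqueuing left then right child of each popped node:
  queue [10] -> pop 10, enqueue [37], visited so far: [10]
  queue [37] -> pop 37, enqueue [11, 48], visited so far: [10, 37]
  queue [11, 48] -> pop 11, enqueue [17], visited so far: [10, 37, 11]
  queue [48, 17] -> pop 48, enqueue [44], visited so far: [10, 37, 11, 48]
  queue [17, 44] -> pop 17, enqueue [16], visited so far: [10, 37, 11, 48, 17]
  queue [44, 16] -> pop 44, enqueue [none], visited so far: [10, 37, 11, 48, 17, 44]
  queue [16] -> pop 16, enqueue [none], visited so far: [10, 37, 11, 48, 17, 44, 16]
Result: [10, 37, 11, 48, 17, 44, 16]


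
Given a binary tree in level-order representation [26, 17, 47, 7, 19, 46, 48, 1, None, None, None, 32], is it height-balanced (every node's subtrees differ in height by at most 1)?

Tree (level-order array): [26, 17, 47, 7, 19, 46, 48, 1, None, None, None, 32]
Definition: a tree is height-balanced if, at every node, |h(left) - h(right)| <= 1 (empty subtree has height -1).
Bottom-up per-node check:
  node 1: h_left=-1, h_right=-1, diff=0 [OK], height=0
  node 7: h_left=0, h_right=-1, diff=1 [OK], height=1
  node 19: h_left=-1, h_right=-1, diff=0 [OK], height=0
  node 17: h_left=1, h_right=0, diff=1 [OK], height=2
  node 32: h_left=-1, h_right=-1, diff=0 [OK], height=0
  node 46: h_left=0, h_right=-1, diff=1 [OK], height=1
  node 48: h_left=-1, h_right=-1, diff=0 [OK], height=0
  node 47: h_left=1, h_right=0, diff=1 [OK], height=2
  node 26: h_left=2, h_right=2, diff=0 [OK], height=3
All nodes satisfy the balance condition.
Result: Balanced


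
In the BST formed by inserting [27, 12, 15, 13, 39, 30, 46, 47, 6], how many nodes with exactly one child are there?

Tree built from: [27, 12, 15, 13, 39, 30, 46, 47, 6]
Tree (level-order array): [27, 12, 39, 6, 15, 30, 46, None, None, 13, None, None, None, None, 47]
Rule: These are nodes with exactly 1 non-null child.
Per-node child counts:
  node 27: 2 child(ren)
  node 12: 2 child(ren)
  node 6: 0 child(ren)
  node 15: 1 child(ren)
  node 13: 0 child(ren)
  node 39: 2 child(ren)
  node 30: 0 child(ren)
  node 46: 1 child(ren)
  node 47: 0 child(ren)
Matching nodes: [15, 46]
Count of nodes with exactly one child: 2


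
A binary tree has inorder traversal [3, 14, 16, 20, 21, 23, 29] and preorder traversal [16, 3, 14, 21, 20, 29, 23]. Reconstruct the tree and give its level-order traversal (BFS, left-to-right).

Inorder:  [3, 14, 16, 20, 21, 23, 29]
Preorder: [16, 3, 14, 21, 20, 29, 23]
Algorithm: preorder visits root first, so consume preorder in order;
for each root, split the current inorder slice at that value into
left-subtree inorder and right-subtree inorder, then recurse.
Recursive splits:
  root=16; inorder splits into left=[3, 14], right=[20, 21, 23, 29]
  root=3; inorder splits into left=[], right=[14]
  root=14; inorder splits into left=[], right=[]
  root=21; inorder splits into left=[20], right=[23, 29]
  root=20; inorder splits into left=[], right=[]
  root=29; inorder splits into left=[23], right=[]
  root=23; inorder splits into left=[], right=[]
Reconstructed level-order: [16, 3, 21, 14, 20, 29, 23]


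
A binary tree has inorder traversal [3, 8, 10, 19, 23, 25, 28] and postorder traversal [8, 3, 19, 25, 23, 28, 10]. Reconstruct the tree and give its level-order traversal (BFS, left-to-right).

Inorder:   [3, 8, 10, 19, 23, 25, 28]
Postorder: [8, 3, 19, 25, 23, 28, 10]
Algorithm: postorder visits root last, so walk postorder right-to-left;
each value is the root of the current inorder slice — split it at that
value, recurse on the right subtree first, then the left.
Recursive splits:
  root=10; inorder splits into left=[3, 8], right=[19, 23, 25, 28]
  root=28; inorder splits into left=[19, 23, 25], right=[]
  root=23; inorder splits into left=[19], right=[25]
  root=25; inorder splits into left=[], right=[]
  root=19; inorder splits into left=[], right=[]
  root=3; inorder splits into left=[], right=[8]
  root=8; inorder splits into left=[], right=[]
Reconstructed level-order: [10, 3, 28, 8, 23, 19, 25]


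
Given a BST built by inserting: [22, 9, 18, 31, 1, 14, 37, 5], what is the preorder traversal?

Tree insertion order: [22, 9, 18, 31, 1, 14, 37, 5]
Tree (level-order array): [22, 9, 31, 1, 18, None, 37, None, 5, 14]
Preorder traversal: [22, 9, 1, 5, 18, 14, 31, 37]


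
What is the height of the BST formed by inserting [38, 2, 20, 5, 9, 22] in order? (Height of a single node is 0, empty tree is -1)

Insertion order: [38, 2, 20, 5, 9, 22]
Tree (level-order array): [38, 2, None, None, 20, 5, 22, None, 9]
Compute height bottom-up (empty subtree = -1):
  height(9) = 1 + max(-1, -1) = 0
  height(5) = 1 + max(-1, 0) = 1
  height(22) = 1 + max(-1, -1) = 0
  height(20) = 1 + max(1, 0) = 2
  height(2) = 1 + max(-1, 2) = 3
  height(38) = 1 + max(3, -1) = 4
Height = 4


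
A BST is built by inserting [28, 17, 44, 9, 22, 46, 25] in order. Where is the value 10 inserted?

Starting tree (level order): [28, 17, 44, 9, 22, None, 46, None, None, None, 25]
Insertion path: 28 -> 17 -> 9
Result: insert 10 as right child of 9
Final tree (level order): [28, 17, 44, 9, 22, None, 46, None, 10, None, 25]


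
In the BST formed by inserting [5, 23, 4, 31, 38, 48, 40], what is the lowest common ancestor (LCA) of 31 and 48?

Tree insertion order: [5, 23, 4, 31, 38, 48, 40]
Tree (level-order array): [5, 4, 23, None, None, None, 31, None, 38, None, 48, 40]
In a BST, the LCA of p=31, q=48 is the first node v on the
root-to-leaf path with p <= v <= q (go left if both < v, right if both > v).
Walk from root:
  at 5: both 31 and 48 > 5, go right
  at 23: both 31 and 48 > 23, go right
  at 31: 31 <= 31 <= 48, this is the LCA
LCA = 31


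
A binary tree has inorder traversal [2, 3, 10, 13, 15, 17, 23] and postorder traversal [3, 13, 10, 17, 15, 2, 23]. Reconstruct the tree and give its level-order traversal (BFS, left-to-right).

Inorder:   [2, 3, 10, 13, 15, 17, 23]
Postorder: [3, 13, 10, 17, 15, 2, 23]
Algorithm: postorder visits root last, so walk postorder right-to-left;
each value is the root of the current inorder slice — split it at that
value, recurse on the right subtree first, then the left.
Recursive splits:
  root=23; inorder splits into left=[2, 3, 10, 13, 15, 17], right=[]
  root=2; inorder splits into left=[], right=[3, 10, 13, 15, 17]
  root=15; inorder splits into left=[3, 10, 13], right=[17]
  root=17; inorder splits into left=[], right=[]
  root=10; inorder splits into left=[3], right=[13]
  root=13; inorder splits into left=[], right=[]
  root=3; inorder splits into left=[], right=[]
Reconstructed level-order: [23, 2, 15, 10, 17, 3, 13]


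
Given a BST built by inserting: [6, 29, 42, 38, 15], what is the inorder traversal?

Tree insertion order: [6, 29, 42, 38, 15]
Tree (level-order array): [6, None, 29, 15, 42, None, None, 38]
Inorder traversal: [6, 15, 29, 38, 42]


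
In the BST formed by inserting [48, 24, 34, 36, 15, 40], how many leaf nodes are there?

Tree built from: [48, 24, 34, 36, 15, 40]
Tree (level-order array): [48, 24, None, 15, 34, None, None, None, 36, None, 40]
Rule: A leaf has 0 children.
Per-node child counts:
  node 48: 1 child(ren)
  node 24: 2 child(ren)
  node 15: 0 child(ren)
  node 34: 1 child(ren)
  node 36: 1 child(ren)
  node 40: 0 child(ren)
Matching nodes: [15, 40]
Count of leaf nodes: 2


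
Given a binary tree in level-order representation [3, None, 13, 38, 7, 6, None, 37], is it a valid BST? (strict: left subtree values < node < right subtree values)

Level-order array: [3, None, 13, 38, 7, 6, None, 37]
Validate using subtree bounds (lo, hi): at each node, require lo < value < hi,
then recurse left with hi=value and right with lo=value.
Preorder trace (stopping at first violation):
  at node 3 with bounds (-inf, +inf): OK
  at node 13 with bounds (3, +inf): OK
  at node 38 with bounds (3, 13): VIOLATION
Node 38 violates its bound: not (3 < 38 < 13).
Result: Not a valid BST


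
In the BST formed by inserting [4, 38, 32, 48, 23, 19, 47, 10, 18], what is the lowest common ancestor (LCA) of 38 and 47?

Tree insertion order: [4, 38, 32, 48, 23, 19, 47, 10, 18]
Tree (level-order array): [4, None, 38, 32, 48, 23, None, 47, None, 19, None, None, None, 10, None, None, 18]
In a BST, the LCA of p=38, q=47 is the first node v on the
root-to-leaf path with p <= v <= q (go left if both < v, right if both > v).
Walk from root:
  at 4: both 38 and 47 > 4, go right
  at 38: 38 <= 38 <= 47, this is the LCA
LCA = 38


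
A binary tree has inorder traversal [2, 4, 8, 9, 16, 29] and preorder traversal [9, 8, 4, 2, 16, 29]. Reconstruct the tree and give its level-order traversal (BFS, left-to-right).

Inorder:  [2, 4, 8, 9, 16, 29]
Preorder: [9, 8, 4, 2, 16, 29]
Algorithm: preorder visits root first, so consume preorder in order;
for each root, split the current inorder slice at that value into
left-subtree inorder and right-subtree inorder, then recurse.
Recursive splits:
  root=9; inorder splits into left=[2, 4, 8], right=[16, 29]
  root=8; inorder splits into left=[2, 4], right=[]
  root=4; inorder splits into left=[2], right=[]
  root=2; inorder splits into left=[], right=[]
  root=16; inorder splits into left=[], right=[29]
  root=29; inorder splits into left=[], right=[]
Reconstructed level-order: [9, 8, 16, 4, 29, 2]


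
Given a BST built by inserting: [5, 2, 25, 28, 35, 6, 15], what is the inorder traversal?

Tree insertion order: [5, 2, 25, 28, 35, 6, 15]
Tree (level-order array): [5, 2, 25, None, None, 6, 28, None, 15, None, 35]
Inorder traversal: [2, 5, 6, 15, 25, 28, 35]


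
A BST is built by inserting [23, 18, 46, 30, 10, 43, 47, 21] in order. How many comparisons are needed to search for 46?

Search path for 46: 23 -> 46
Found: True
Comparisons: 2


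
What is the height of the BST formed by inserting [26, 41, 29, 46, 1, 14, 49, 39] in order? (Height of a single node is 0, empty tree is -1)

Insertion order: [26, 41, 29, 46, 1, 14, 49, 39]
Tree (level-order array): [26, 1, 41, None, 14, 29, 46, None, None, None, 39, None, 49]
Compute height bottom-up (empty subtree = -1):
  height(14) = 1 + max(-1, -1) = 0
  height(1) = 1 + max(-1, 0) = 1
  height(39) = 1 + max(-1, -1) = 0
  height(29) = 1 + max(-1, 0) = 1
  height(49) = 1 + max(-1, -1) = 0
  height(46) = 1 + max(-1, 0) = 1
  height(41) = 1 + max(1, 1) = 2
  height(26) = 1 + max(1, 2) = 3
Height = 3


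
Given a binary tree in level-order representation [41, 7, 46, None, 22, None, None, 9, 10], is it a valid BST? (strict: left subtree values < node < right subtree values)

Level-order array: [41, 7, 46, None, 22, None, None, 9, 10]
Validate using subtree bounds (lo, hi): at each node, require lo < value < hi,
then recurse left with hi=value and right with lo=value.
Preorder trace (stopping at first violation):
  at node 41 with bounds (-inf, +inf): OK
  at node 7 with bounds (-inf, 41): OK
  at node 22 with bounds (7, 41): OK
  at node 9 with bounds (7, 22): OK
  at node 10 with bounds (22, 41): VIOLATION
Node 10 violates its bound: not (22 < 10 < 41).
Result: Not a valid BST
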